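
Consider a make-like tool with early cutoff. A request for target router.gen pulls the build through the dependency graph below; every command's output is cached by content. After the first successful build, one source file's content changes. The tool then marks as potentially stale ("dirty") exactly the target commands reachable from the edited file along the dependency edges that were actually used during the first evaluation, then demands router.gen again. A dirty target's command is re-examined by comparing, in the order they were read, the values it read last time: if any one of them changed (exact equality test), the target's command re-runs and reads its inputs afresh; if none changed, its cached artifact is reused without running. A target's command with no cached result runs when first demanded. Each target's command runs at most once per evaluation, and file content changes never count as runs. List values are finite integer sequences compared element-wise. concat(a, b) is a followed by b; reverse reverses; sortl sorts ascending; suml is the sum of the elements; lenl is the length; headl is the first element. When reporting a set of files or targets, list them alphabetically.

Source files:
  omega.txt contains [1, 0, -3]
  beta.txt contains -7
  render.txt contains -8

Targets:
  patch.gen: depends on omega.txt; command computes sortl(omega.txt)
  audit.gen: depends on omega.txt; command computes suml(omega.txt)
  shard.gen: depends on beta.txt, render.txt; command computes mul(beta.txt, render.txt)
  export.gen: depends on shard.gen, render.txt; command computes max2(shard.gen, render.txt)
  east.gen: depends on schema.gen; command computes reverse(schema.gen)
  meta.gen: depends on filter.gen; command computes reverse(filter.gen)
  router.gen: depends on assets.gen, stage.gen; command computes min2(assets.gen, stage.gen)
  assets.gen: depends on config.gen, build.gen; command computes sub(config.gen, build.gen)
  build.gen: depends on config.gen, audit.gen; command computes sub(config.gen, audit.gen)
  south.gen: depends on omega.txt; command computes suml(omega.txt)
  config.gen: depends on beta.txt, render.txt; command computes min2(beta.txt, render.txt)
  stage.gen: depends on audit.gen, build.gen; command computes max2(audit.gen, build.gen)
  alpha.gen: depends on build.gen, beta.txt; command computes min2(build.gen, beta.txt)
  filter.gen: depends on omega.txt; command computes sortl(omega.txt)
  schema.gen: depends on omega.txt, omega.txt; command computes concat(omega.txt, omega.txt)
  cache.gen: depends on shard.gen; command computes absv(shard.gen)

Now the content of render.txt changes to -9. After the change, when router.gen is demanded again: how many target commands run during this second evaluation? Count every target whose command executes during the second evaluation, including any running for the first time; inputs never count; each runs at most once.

First demand of the output computes:
  audit.gen = suml([1, 0, -3]) = -2
  config.gen = min2(-7, -8) = -8
  build.gen = sub(-8, -2) = -6
  assets.gen = sub(-8, -6) = -2
  stage.gen = max2(-2, -6) = -2
  router.gen = min2(-2, -2) = -2

After the edit, cleaning proceeds:
  config.gen: a read changed (render.txt -8->-9) — executes, giving -9.
  build.gen: a read changed (config.gen -8->-9) — executes, giving -7.
  assets.gen: a read changed (config.gen -8->-9; build.gen -6->-7) — executes, giving -2 — identical to its old value.
  stage.gen: a read changed (build.gen -6->-7) — executes, giving -2 — identical to its old value.
  router.gen: dirty, but its reads are unchanged (assets.gen unchanged, stage.gen unchanged); cached -2 stands.

Note where the cutoff bites: router.gen is checked, finds nothing changed, and keeps its cache.

4 target commands run: assets.gen, build.gen, config.gen, stage.gen.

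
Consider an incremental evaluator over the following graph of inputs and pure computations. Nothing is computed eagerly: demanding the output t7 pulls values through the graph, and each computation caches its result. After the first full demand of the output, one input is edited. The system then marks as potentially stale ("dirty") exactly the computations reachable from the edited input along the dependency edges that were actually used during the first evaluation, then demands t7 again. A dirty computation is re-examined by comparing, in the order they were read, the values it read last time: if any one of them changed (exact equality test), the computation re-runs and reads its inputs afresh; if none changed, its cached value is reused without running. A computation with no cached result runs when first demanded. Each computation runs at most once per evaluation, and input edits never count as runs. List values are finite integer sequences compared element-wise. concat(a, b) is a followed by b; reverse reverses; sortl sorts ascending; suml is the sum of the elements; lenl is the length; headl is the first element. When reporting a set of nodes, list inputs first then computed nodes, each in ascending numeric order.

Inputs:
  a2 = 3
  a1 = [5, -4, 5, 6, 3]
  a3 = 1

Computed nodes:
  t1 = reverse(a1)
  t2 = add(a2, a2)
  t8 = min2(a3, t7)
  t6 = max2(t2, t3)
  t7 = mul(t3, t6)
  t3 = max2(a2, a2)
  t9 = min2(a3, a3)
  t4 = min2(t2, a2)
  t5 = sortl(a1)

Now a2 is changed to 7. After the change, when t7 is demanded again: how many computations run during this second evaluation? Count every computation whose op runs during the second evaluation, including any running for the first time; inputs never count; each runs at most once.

Run set: t2, t3, t6, t7 (4 run).

Initial pass — values computed on the first demand:
  t2 = add(3, 3) = 6
  t3 = max2(3, 3) = 3
  t6 = max2(6, 3) = 6
  t7 = mul(3, 6) = 18

Second demand — change propagation:
  t2: re-runs because a2 3->7; a2 3->7; new result 14.
  t3: re-runs because a2 3->7; a2 3->7; new result 7.
  t6: re-runs because t2 6->14; t3 3->7; new result 14.
  t7: re-runs because t3 3->7; t6 6->14; new result 98.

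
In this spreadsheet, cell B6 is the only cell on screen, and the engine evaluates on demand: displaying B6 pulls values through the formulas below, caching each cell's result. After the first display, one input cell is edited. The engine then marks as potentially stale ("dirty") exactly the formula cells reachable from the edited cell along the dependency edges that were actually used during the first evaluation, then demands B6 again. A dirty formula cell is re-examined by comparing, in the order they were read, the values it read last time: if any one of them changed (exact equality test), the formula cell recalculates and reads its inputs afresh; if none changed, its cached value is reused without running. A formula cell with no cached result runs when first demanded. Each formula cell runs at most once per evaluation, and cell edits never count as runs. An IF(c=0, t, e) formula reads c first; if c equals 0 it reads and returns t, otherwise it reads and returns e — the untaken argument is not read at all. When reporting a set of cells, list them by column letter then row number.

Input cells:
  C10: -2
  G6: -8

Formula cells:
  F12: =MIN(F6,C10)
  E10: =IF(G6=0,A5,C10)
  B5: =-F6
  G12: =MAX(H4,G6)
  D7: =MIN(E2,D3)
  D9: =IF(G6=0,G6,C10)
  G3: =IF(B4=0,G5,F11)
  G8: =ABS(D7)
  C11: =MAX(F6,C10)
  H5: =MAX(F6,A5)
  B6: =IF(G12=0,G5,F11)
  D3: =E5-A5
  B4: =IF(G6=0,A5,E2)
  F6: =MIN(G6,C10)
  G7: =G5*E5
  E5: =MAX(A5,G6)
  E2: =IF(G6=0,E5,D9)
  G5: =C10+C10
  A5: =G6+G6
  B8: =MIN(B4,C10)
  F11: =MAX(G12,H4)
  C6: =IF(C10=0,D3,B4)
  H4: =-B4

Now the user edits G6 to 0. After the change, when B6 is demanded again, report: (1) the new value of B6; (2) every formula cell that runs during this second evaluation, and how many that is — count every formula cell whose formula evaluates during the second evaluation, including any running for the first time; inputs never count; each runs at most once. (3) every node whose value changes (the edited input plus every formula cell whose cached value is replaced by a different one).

Initial pass — values computed on the first demand:
  D9 = IF(G6=0: G6=-8 -> else branch C10) = -2
  E2 = IF(G6=0: G6=-8 -> else branch D9) = -2
  B4 = IF(G6=0: G6=-8 -> else branch E2) = -2
  H4 = -(-2) = 2
  G12 = MAX(2, -8) = 2
  F11 = MAX(2, 2) = 2
  B6 = IF(G12=0: G12=2 -> else branch F11) = 2

Second demand — change propagation:
  A5: newly demanded (no cache) — executes and yields 0.
  D9: dirty yet unreached — the second evaluation never asks for it.
  E2: dirty yet unreached — the second evaluation never asks for it.
  B4: re-runs because G6 -8->0; new result 0.
  G5: newly demanded (no cache) — executes and yields -4.
  H4: re-runs because B4 -2->0; new result 0.
  G12: re-runs because H4 2->0; G6 -8->0; new result 0.
  F11: dirty yet unreached — the second evaluation never asks for it.
  B6: re-runs because G12 2->0; new result -4.

The important point: the flipped condition redirects demand; D9, E2, F11 are left stale, never re-checked.

B6 now evaluates to -4.
Run set: A5, B4, B6, G5, G12, H4 (6 run).
Changed values: B4, B6, G6, G12, H4.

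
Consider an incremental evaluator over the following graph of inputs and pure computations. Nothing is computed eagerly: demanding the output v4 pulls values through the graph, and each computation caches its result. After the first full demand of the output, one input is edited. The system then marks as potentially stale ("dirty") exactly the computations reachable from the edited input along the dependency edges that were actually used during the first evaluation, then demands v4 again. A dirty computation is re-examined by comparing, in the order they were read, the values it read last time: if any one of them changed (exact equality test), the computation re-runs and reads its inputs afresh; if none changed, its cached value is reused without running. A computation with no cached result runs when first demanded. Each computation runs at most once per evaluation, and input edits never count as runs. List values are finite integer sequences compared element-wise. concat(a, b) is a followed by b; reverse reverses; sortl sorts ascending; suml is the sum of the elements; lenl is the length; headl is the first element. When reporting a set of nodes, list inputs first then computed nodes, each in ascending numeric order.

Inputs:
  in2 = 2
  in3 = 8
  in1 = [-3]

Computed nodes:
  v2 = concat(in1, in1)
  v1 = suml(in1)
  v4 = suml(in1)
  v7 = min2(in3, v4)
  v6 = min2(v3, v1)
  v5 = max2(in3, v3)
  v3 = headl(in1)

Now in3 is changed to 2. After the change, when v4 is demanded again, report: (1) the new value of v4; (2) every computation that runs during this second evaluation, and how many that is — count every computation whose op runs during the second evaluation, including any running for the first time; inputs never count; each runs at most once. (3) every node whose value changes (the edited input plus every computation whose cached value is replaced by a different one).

Initial pass — values computed on the first demand:
  v4 = suml([-3]) = -3

Second demand — change propagation:
  no demanded computation ever read in3, so the edit dirties nothing and nothing runs.

The important point: nothing the output needs ever reads in3, so the edit is invisible to it.

v4 now evaluates to -3.
Run set: none (0 run).
Changed values: in3.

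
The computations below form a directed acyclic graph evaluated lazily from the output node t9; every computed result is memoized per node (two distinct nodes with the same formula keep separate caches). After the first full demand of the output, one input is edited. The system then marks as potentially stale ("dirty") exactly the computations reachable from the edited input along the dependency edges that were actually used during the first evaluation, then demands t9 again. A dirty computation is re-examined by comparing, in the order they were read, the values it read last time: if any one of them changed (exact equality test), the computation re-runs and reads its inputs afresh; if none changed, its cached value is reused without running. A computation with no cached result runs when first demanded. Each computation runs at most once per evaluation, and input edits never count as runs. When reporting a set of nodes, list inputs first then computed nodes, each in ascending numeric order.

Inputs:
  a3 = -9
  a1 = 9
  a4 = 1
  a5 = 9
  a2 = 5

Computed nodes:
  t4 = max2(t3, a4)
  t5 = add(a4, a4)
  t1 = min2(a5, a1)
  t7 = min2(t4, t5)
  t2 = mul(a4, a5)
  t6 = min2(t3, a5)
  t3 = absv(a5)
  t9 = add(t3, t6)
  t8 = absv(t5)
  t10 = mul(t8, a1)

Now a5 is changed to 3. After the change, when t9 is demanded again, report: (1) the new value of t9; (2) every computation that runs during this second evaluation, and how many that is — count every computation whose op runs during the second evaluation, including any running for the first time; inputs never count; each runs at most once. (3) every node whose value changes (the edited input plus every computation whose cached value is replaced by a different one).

First demand of the output computes:
  t3 = absv(9) = 9
  t6 = min2(9, 9) = 9
  t9 = add(9, 9) = 18

After the edit, cleaning proceeds:
  t3: a read changed (a5 9->3) — executes, giving 3.
  t6: a read changed (t3 9->3; a5 9->3) — executes, giving 3.
  t9: a read changed (t3 9->3; t6 9->3) — executes, giving 6.

Demanding t9 again yields 6.
3 computations run: t3, t6, t9.
The nodes whose values change: a5, t3, t6, t9.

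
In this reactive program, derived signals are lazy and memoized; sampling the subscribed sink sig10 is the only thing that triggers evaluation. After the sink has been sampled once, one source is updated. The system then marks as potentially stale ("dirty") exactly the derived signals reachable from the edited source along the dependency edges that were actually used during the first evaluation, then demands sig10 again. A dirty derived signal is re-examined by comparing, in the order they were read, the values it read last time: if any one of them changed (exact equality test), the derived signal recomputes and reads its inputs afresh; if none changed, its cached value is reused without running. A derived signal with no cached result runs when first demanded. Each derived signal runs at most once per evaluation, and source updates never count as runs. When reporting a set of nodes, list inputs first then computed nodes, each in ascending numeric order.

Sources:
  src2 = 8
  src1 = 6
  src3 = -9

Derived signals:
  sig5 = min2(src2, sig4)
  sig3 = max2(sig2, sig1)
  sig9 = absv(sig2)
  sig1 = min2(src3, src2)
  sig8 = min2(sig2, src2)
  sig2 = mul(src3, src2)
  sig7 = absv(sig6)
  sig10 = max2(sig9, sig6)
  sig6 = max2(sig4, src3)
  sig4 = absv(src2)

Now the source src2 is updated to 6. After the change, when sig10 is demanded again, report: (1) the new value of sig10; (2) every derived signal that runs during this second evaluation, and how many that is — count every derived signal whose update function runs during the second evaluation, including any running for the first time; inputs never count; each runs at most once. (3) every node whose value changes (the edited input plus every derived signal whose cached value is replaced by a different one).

Demanding sig10 again yields 54.
5 derived signals run: sig2, sig4, sig6, sig9, sig10.
The nodes whose values change: src2, sig2, sig4, sig6, sig9, sig10.

First demand of the output computes:
  sig2 = mul(-9, 8) = -72
  sig4 = absv(8) = 8
  sig6 = max2(8, -9) = 8
  sig9 = absv(-72) = 72
  sig10 = max2(72, 8) = 72

After the edit, cleaning proceeds:
  sig2: a read changed (src2 8->6) — executes, giving -54.
  sig4: a read changed (src2 8->6) — executes, giving 6.
  sig6: a read changed (sig4 8->6) — executes, giving 6.
  sig9: a read changed (sig2 -72->-54) — executes, giving 54.
  sig10: a read changed (sig9 72->54; sig6 8->6) — executes, giving 54.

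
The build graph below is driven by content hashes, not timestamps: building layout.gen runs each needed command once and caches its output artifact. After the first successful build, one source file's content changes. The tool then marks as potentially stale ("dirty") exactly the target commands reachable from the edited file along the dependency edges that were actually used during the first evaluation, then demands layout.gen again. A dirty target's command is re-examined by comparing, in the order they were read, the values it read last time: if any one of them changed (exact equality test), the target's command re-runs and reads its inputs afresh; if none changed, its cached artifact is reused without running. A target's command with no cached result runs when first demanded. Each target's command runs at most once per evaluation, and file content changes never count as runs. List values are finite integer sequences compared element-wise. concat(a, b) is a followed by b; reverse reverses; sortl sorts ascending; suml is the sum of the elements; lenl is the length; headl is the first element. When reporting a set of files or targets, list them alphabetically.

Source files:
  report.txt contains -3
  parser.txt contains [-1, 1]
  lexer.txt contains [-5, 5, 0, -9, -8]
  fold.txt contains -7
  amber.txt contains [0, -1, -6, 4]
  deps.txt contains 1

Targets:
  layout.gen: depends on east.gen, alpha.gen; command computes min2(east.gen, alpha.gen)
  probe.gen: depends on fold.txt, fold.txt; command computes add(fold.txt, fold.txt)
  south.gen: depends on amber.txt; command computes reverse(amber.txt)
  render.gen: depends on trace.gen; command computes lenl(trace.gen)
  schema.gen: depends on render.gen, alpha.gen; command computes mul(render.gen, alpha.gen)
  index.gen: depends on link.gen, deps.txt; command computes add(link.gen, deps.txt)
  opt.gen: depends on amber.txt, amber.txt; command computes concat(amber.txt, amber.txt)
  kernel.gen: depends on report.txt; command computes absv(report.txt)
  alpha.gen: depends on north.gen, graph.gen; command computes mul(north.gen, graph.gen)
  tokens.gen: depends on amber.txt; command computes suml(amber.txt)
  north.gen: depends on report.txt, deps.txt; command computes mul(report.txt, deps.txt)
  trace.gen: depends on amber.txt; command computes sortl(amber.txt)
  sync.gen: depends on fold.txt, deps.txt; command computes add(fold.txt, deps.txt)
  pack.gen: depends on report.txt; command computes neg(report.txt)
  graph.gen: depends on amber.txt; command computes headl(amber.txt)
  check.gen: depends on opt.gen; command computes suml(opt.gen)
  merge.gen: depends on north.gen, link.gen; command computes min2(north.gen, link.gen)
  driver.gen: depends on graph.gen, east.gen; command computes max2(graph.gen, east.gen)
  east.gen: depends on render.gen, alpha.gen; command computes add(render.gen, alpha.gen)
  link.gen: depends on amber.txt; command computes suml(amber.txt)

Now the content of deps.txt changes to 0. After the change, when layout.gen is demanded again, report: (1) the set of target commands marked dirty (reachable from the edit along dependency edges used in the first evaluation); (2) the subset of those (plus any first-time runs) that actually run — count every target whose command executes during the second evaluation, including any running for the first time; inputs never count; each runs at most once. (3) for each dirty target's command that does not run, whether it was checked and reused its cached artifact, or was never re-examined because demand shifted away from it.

Initial pass — values computed on the first demand:
  graph.gen = headl([0, -1, -6, 4]) = 0
  north.gen = mul(-3, 1) = -3
  alpha.gen = mul(-3, 0) = 0
  trace.gen = sortl([0, -1, -6, 4]) = [-6, -1, 0, 4]
  render.gen = lenl([-6, -1, 0, 4]) = 4
  east.gen = add(4, 0) = 4
  layout.gen = min2(4, 0) = 0

Second demand — change propagation:
  north.gen: re-runs because deps.txt 1->0; new result 0.
  alpha.gen: re-runs because north.gen -3->0; new result 0 (unchanged).
  east.gen: re-examined; everything it read last time is the same (render.gen unchanged, alpha.gen unchanged) — cache 4 kept, no run.
  layout.gen: re-examined; everything it read last time is the same (east.gen unchanged, alpha.gen unchanged) — cache 0 kept, no run.

The important point: alpha.gen recomputes to an identical value, and the output ends up unchanged.

Dirty set: alpha.gen, east.gen, layout.gen, north.gen.
Run set: alpha.gen, north.gen (2 run).
Re-examined without running (cache reused): east.gen, layout.gen.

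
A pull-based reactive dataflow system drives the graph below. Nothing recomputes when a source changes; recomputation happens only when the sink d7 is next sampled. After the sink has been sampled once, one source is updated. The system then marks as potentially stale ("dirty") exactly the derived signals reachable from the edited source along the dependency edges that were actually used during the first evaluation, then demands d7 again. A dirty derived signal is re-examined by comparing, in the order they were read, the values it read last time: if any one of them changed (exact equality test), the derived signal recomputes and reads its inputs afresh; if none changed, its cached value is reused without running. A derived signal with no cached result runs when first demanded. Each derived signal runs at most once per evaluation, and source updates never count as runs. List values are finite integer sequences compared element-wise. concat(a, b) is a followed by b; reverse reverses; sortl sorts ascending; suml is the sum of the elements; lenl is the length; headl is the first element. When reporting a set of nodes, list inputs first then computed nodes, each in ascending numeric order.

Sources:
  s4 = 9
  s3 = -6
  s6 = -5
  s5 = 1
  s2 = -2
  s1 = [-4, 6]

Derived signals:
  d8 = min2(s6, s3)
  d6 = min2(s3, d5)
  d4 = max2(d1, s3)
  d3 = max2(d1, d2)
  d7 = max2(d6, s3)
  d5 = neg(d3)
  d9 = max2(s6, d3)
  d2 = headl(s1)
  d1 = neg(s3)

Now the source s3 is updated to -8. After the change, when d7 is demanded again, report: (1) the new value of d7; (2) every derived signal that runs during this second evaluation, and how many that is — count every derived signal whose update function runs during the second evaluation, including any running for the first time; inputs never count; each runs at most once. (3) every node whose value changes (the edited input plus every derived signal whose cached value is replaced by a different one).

First evaluation (everything demanded from the output):
  d1 = neg(-6) = 6
  d2 = headl([-4, 6]) = -4
  d3 = max2(6, -4) = 6
  d5 = neg(6) = -6
  d6 = min2(-6, -6) = -6
  d7 = max2(-6, -6) = -6

Propagation after the edit:
  d1: runs — s3 -6->-8; result 8.
  d3: runs — d1 6->8; result 8.
  d5: runs — d3 6->8; result -8.
  d6: runs — s3 -6->-8; d5 -6->-8; result -8.
  d7: runs — d6 -6->-8; s3 -6->-8; result -8.

New value of d7: -8.
Derived signals that run: d1, d3, d5, d6, d7 — 5 in total.
Values that change: s3, d1, d3, d5, d6, d7.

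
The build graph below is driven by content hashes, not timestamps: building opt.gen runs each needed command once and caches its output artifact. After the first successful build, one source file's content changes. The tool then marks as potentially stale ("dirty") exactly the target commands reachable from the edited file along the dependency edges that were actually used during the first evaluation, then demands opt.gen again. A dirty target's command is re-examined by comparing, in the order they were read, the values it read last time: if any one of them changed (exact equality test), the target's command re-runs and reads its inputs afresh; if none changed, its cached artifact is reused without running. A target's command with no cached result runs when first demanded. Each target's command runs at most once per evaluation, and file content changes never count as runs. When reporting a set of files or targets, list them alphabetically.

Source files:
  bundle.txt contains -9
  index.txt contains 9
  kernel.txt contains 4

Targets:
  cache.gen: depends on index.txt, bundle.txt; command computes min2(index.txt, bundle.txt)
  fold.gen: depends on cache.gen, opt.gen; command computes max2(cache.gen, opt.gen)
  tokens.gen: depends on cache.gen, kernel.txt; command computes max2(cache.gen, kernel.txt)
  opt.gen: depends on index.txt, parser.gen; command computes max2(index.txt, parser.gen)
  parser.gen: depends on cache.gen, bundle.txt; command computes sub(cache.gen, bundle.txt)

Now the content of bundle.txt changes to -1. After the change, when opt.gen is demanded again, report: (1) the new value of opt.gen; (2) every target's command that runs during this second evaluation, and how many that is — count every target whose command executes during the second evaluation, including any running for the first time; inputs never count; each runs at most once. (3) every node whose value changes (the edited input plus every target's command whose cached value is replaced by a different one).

Initial pass — values computed on the first demand:
  cache.gen = min2(9, -9) = -9
  parser.gen = sub(-9, -9) = 0
  opt.gen = max2(9, 0) = 9

Second demand — change propagation:
  cache.gen: re-runs because bundle.txt -9->-1; new result -1.
  parser.gen: re-runs because cache.gen -9->-1; bundle.txt -9->-1; new result 0 (unchanged).
  opt.gen: re-examined; everything it read last time is the same (index.txt unchanged, parser.gen unchanged) — cache 9 kept, no run.

The important point: parser.gen recomputes to an identical value, and the output ends up unchanged.

opt.gen now evaluates to 9.
Run set: cache.gen, parser.gen (2 run).
Changed values: bundle.txt, cache.gen.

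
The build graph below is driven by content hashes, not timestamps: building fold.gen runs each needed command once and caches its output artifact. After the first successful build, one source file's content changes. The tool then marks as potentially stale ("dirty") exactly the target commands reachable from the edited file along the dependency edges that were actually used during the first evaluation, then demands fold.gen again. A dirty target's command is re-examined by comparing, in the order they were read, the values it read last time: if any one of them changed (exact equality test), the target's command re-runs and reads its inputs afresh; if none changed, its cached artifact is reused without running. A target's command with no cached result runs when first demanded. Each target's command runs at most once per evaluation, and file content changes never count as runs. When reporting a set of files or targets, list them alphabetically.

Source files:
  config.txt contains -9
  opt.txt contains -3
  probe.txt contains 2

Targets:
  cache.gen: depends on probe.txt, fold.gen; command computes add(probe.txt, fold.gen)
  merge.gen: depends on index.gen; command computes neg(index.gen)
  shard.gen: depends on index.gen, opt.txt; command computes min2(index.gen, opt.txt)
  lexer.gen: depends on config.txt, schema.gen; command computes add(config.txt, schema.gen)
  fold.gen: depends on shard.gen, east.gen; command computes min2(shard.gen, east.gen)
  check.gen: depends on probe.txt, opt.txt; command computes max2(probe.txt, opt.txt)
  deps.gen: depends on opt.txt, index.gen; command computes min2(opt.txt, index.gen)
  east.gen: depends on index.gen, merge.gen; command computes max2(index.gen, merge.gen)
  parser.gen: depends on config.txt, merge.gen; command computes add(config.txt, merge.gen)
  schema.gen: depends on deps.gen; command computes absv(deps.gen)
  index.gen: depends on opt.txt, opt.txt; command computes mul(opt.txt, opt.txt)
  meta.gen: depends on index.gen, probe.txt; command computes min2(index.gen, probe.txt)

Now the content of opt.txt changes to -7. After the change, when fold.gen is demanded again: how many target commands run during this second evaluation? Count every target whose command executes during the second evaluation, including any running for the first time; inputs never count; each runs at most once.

Initial pass — values computed on the first demand:
  index.gen = mul(-3, -3) = 9
  merge.gen = neg(9) = -9
  east.gen = max2(9, -9) = 9
  shard.gen = min2(9, -3) = -3
  fold.gen = min2(-3, 9) = -3

Second demand — change propagation:
  index.gen: re-runs because opt.txt -3->-7; opt.txt -3->-7; new result 49.
  merge.gen: re-runs because index.gen 9->49; new result -49.
  east.gen: re-runs because index.gen 9->49; merge.gen -9->-49; new result 49.
  shard.gen: re-runs because index.gen 9->49; opt.txt -3->-7; new result -7.
  fold.gen: re-runs because shard.gen -3->-7; east.gen 9->49; new result -7.

Run set: east.gen, fold.gen, index.gen, merge.gen, shard.gen (5 run).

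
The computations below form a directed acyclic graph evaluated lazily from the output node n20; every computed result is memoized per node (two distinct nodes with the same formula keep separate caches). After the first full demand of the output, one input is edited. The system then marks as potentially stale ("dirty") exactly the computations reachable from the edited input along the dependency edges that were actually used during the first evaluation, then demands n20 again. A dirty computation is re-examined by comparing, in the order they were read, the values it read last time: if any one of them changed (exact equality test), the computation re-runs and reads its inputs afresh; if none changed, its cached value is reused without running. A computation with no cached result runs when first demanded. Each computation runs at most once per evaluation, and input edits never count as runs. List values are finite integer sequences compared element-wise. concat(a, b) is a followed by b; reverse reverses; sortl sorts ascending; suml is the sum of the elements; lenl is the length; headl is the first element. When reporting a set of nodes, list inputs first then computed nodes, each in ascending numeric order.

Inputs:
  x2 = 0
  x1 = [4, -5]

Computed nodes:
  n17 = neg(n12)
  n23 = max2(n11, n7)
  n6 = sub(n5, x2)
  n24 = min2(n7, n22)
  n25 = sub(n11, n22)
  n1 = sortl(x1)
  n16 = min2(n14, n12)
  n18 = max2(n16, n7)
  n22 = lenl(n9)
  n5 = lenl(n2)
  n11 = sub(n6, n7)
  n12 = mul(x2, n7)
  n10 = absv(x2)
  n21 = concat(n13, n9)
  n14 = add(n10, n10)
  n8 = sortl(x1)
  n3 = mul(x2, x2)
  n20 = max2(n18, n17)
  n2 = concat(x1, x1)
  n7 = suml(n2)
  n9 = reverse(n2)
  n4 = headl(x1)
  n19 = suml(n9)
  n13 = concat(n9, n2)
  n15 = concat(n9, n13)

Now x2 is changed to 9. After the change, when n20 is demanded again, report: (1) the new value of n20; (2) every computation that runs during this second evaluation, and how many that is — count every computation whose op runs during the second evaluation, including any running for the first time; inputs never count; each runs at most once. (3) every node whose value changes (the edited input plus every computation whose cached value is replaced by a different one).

First demand of the output computes:
  n2 = concat([4, -5], [4, -5]) = [4, -5, 4, -5]
  n7 = suml([4, -5, 4, -5]) = -2
  n10 = absv(0) = 0
  n12 = mul(0, -2) = 0
  n14 = add(0, 0) = 0
  n16 = min2(0, 0) = 0
  n17 = neg(0) = 0
  n18 = max2(0, -2) = 0
  n20 = max2(0, 0) = 0

After the edit, cleaning proceeds:
  n10: a read changed (x2 0->9) — executes, giving 9.
  n12: a read changed (x2 0->9) — executes, giving -18.
  n14: a read changed (n10 0->9; n10 0->9) — executes, giving 18.
  n16: a read changed (n14 0->18; n12 0->-18) — executes, giving -18.
  n17: a read changed (n12 0->-18) — executes, giving 18.
  n18: a read changed (n16 0->-18) — executes, giving -2.
  n20: a read changed (n18 0->-2; n17 0->18) — executes, giving 18.

Demanding n20 again yields 18.
7 computations run: n10, n12, n14, n16, n17, n18, n20.
The nodes whose values change: x2, n10, n12, n14, n16, n17, n18, n20.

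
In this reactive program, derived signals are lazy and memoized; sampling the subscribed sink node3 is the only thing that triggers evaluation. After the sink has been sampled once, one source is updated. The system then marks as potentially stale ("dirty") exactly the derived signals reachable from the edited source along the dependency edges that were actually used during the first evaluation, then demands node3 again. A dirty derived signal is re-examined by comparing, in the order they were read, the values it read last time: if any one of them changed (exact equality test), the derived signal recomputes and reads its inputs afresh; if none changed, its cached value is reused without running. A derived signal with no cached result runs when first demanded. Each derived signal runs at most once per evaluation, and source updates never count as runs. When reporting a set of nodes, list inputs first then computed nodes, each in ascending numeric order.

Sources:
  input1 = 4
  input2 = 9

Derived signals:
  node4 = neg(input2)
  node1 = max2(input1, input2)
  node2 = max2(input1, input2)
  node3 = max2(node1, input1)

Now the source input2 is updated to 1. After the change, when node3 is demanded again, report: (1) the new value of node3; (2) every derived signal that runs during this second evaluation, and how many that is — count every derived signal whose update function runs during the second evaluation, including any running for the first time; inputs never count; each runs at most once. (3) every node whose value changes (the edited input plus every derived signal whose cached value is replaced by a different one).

Demanding node3 again yields 4.
2 derived signals run: node1, node3.
The nodes whose values change: input2, node1, node3.

First demand of the output computes:
  node1 = max2(4, 9) = 9
  node3 = max2(9, 4) = 9

After the edit, cleaning proceeds:
  node1: a read changed (input2 9->1) — executes, giving 4.
  node3: a read changed (node1 9->4) — executes, giving 4.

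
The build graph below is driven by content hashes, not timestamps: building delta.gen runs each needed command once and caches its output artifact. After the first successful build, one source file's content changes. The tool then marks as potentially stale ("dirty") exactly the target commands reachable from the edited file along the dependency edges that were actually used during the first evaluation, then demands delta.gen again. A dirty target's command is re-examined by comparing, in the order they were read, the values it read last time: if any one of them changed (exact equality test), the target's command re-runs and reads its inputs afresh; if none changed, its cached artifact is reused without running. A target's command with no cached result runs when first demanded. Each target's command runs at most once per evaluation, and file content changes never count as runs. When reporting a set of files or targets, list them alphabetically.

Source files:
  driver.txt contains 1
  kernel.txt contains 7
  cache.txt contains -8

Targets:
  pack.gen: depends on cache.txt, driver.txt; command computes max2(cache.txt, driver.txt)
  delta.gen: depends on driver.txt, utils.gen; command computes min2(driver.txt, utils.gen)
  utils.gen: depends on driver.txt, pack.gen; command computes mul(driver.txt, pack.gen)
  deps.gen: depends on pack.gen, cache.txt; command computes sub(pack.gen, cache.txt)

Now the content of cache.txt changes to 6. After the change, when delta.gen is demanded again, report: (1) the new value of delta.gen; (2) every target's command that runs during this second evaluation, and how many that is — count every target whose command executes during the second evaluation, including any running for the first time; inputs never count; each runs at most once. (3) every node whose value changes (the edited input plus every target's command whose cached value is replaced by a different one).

delta.gen now evaluates to 1.
Run set: delta.gen, pack.gen, utils.gen (3 run).
Changed values: cache.txt, pack.gen, utils.gen.

Initial pass — values computed on the first demand:
  pack.gen = max2(-8, 1) = 1
  utils.gen = mul(1, 1) = 1
  delta.gen = min2(1, 1) = 1

Second demand — change propagation:
  pack.gen: re-runs because cache.txt -8->6; new result 6.
  utils.gen: re-runs because pack.gen 1->6; new result 6.
  delta.gen: re-runs because utils.gen 1->6; new result 1 (unchanged).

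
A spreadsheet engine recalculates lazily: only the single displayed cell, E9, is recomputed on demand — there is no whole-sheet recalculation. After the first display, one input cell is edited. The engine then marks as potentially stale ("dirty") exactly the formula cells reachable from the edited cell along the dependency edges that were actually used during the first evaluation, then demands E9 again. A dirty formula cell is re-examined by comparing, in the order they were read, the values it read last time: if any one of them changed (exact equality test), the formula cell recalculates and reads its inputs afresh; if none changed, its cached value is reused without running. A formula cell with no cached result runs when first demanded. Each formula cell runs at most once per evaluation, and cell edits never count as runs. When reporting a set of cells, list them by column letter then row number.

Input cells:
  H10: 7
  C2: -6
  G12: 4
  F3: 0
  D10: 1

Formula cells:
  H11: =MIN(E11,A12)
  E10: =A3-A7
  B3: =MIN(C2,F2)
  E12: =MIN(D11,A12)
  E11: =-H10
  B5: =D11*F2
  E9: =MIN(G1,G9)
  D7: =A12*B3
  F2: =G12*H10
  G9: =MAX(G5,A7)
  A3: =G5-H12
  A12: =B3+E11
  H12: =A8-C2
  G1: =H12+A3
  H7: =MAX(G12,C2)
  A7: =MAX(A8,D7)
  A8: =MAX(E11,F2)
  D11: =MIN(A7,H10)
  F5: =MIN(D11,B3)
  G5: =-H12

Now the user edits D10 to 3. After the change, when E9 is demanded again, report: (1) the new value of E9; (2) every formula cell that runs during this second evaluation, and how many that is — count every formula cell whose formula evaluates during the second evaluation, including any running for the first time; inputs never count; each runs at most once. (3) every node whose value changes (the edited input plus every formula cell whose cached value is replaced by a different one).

First evaluation (everything demanded from the output):
  E11 = -(7) = -7
  F2 = 4 * 7 = 28
  A8 = MAX(-7, 28) = 28
  B3 = MIN(-6, 28) = -6
  A12 = -6 + -7 = -13
  D7 = -13 * -6 = 78
  A7 = MAX(28, 78) = 78
  H12 = 28 - -6 = 34
  G5 = -(34) = -34
  A3 = -34 - 34 = -68
  G1 = 34 + -68 = -34
  G9 = MAX(-34, 78) = 78
  E9 = MIN(-34, 78) = -34

Propagation after the edit:
  D10 feeds no computation that the output demands — nothing is marked dirty and nothing runs.

Key observation: D10 is never demanded by the output, so the edit triggers no recomputation at all.

New value of E9: -34.
Formula cells that run: none — 0 in total.
Values that change: D10.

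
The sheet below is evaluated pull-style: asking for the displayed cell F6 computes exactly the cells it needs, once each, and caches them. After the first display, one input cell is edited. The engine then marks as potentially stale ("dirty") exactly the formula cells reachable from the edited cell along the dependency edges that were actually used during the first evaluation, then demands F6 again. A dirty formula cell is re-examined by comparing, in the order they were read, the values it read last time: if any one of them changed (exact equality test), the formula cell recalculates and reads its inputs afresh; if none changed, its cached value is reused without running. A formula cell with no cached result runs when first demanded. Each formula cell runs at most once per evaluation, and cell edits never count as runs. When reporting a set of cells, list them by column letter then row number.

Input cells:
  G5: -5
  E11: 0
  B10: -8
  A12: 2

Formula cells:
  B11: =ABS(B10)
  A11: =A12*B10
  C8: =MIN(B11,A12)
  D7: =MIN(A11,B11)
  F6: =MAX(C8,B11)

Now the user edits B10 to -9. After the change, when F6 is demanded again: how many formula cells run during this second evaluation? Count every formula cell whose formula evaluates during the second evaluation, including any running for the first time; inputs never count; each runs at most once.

3 formula cells run: B11, C8, F6.

First demand of the output computes:
  B11 = ABS(-8) = 8
  C8 = MIN(8, 2) = 2
  F6 = MAX(2, 8) = 8

After the edit, cleaning proceeds:
  B11: a read changed (B10 -8->-9) — executes, giving 9.
  C8: a read changed (B11 8->9) — executes, giving 2 — identical to its old value.
  F6: a read changed (B11 8->9) — executes, giving 9.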